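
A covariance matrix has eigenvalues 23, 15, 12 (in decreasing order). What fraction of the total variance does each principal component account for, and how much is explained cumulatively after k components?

Step 1 — total variance = trace(Sigma) = Σ λ_i = 23 + 15 + 12 = 50.

Step 2 — fraction explained by component i = λ_i / Σ λ:
  PC1: 23/50 = 0.46
  PC2: 15/50 = 0.3
  PC3: 12/50 = 0.24

Step 3 — cumulative fraction after k components = (λ_1 + ... + λ_k) / Σ λ:
  k = 1: 23/50 = 0.46
  k = 2: (23 + 15)/50 = 38/50 = 0.76
  k = 3: (23 + 15 + 12)/50 = 50/50 = 1

Summary (fraction, with percent):

explained: PC1 0.46 (46%), PC2 0.3 (30%), PC3 0.24 (24%);  cumulative: 0.46, 0.76, 1


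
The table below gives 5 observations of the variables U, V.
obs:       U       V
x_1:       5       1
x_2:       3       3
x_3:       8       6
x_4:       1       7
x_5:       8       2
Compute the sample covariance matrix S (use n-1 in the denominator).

Step 1 — column means:
  mean(U) = (5 + 3 + 8 + 1 + 8) / 5 = 25/5 = 5
  mean(V) = (1 + 3 + 6 + 7 + 2) / 5 = 19/5 = 3.8

Step 2 — sample covariance S[i,j] = (1/(n-1)) · Σ_k (x_{k,i} - mean_i) · (x_{k,j} - mean_j), with n-1 = 4.
  S[U,U] = ((0)·(0) + (-2)·(-2) + (3)·(3) + (-4)·(-4) + (3)·(3)) / 4 = 38/4 = 9.5
  S[U,V] = ((0)·(-2.8) + (-2)·(-0.8) + (3)·(2.2) + (-4)·(3.2) + (3)·(-1.8)) / 4 = -10/4 = -2.5
  S[V,V] = ((-2.8)·(-2.8) + (-0.8)·(-0.8) + (2.2)·(2.2) + (3.2)·(3.2) + (-1.8)·(-1.8)) / 4 = 26.8/4 = 6.7

S is symmetric (S[j,i] = S[i,j]). Assembling:

S = [[9.5, -2.5],
 [-2.5, 6.7]]


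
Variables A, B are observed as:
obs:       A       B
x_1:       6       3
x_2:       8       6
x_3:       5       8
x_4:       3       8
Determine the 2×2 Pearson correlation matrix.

Step 1 — column means:
  mean(A) = (6 + 8 + 5 + 3) / 4 = 22/4 = 5.5
  mean(B) = (3 + 6 + 8 + 8) / 4 = 25/4 = 6.25

Step 2 — sample variances and covariances s[i,j] = (1/(n-1)) · Σ_k (x_{k,i} - mean_i) · (x_{k,j} - mean_j), with n-1 = 3:
  s[A,A] = ((0.5)·(0.5) + (2.5)·(2.5) + (-0.5)·(-0.5) + (-2.5)·(-2.5)) / 3 = 13/3 = 4.3333
  s[A,B] = ((0.5)·(-3.25) + (2.5)·(-0.25) + (-0.5)·(1.75) + (-2.5)·(1.75)) / 3 = -7.5/3 = -2.5
  s[B,B] = ((-3.25)·(-3.25) + (-0.25)·(-0.25) + (1.75)·(1.75) + (1.75)·(1.75)) / 3 = 16.75/3 = 5.5833
  Sample standard deviations s_i = √(s[i,i]):
  s(A) = √(4.3333) = 2.0817
  s(B) = √(5.5833) = 2.3629

Step 3 — r_{ij} = s_{ij} / (s_i · s_j):
  r[A,A] = 1 (diagonal).
  r[A,B] = -2.5 / (2.0817 · 2.3629) = -2.5 / 4.9188 = -0.5083
  r[B,B] = 1 (diagonal).

R is symmetric with unit diagonal. Assembling:

R = [[1, -0.5083],
 [-0.5083, 1]]


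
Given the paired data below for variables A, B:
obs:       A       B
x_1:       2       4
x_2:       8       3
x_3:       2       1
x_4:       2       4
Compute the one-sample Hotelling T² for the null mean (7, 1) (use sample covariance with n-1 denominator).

Step 1 — sample mean vector:
  mean(A) = (2 + 8 + 2 + 2) / 4 = 14/4 = 3.5
  mean(B) = (4 + 3 + 1 + 4) / 4 = 12/4 = 3
  x̄ = (3.5, 3),  deviation x̄ - mu_0 = (3.5, 3) - (7, 1) = (-3.5, 2).

Step 2 — sample covariance matrix, S[i,j] = (1/(n-1)) · Σ_k (x_{k,i} - mean_i) · (x_{k,j} - mean_j), divisor n-1 = 3:
  S[A,A] = ((-1.5)·(-1.5) + (4.5)·(4.5) + (-1.5)·(-1.5) + (-1.5)·(-1.5)) / 3 = 27/3 = 9
  S[A,B] = ((-1.5)·(1) + (4.5)·(0) + (-1.5)·(-2) + (-1.5)·(1)) / 3 = 0/3 = 0
  S[B,B] = ((1)·(1) + (0)·(0) + (-2)·(-2) + (1)·(1)) / 3 = 6/3 = 2
  S = [[9, 0],
 [0, 2]].

Step 3 — invert S. det(S) = 9·2 - (0)² = 18.
  S^{-1} = (1/det) · [[d, -b], [-b, a]] = [[0.1111, 0],
 [0, 0.5]].

Step 4 — quadratic form (x̄ - mu_0)^T · S^{-1} · (x̄ - mu_0):
  S^{-1} · (x̄ - mu_0) = (-0.3889, 1),
  (x̄ - mu_0)^T · [...] = (-3.5)·(-0.3889) + (2)·(1) = 3.3611.

Step 5 — scale by n: T² = 4 · 3.3611 = 13.4444.

T² ≈ 13.4444


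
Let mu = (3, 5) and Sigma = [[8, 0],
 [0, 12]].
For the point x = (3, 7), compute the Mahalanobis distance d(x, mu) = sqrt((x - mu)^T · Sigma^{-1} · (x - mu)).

Step 1 — centre the observation: (x - mu) = (0, 2).

Step 2 — invert Sigma. det(Sigma) = 8·12 - (0)² = 96.
  Sigma^{-1} = (1/det) · [[d, -b], [-b, a]] = [[0.125, 0],
 [0, 0.0833]].

Step 3 — form the quadratic (x - mu)^T · Sigma^{-1} · (x - mu):
  Sigma^{-1} · (x - mu) = (0, 0.1667).
  (x - mu)^T · [Sigma^{-1} · (x - mu)] = (0)·(0) + (2)·(0.1667) = 0.3333.

Step 4 — take square root: d = √(0.3333) ≈ 0.5774.

d(x, mu) = √(0.3333) ≈ 0.5774


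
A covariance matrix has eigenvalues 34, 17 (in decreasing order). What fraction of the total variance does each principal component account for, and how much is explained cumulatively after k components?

Step 1 — total variance = trace(Sigma) = Σ λ_i = 34 + 17 = 51.

Step 2 — fraction explained by component i = λ_i / Σ λ:
  PC1: 34/51 = 0.6667
  PC2: 17/51 = 0.3333

Step 3 — cumulative fraction after k components = (λ_1 + ... + λ_k) / Σ λ:
  k = 1: 34/51 = 0.6667
  k = 2: (34 + 17)/51 = 51/51 = 1

Summary (fraction, with percent):

explained: PC1 0.6667 (66.67%), PC2 0.3333 (33.33%);  cumulative: 0.6667, 1


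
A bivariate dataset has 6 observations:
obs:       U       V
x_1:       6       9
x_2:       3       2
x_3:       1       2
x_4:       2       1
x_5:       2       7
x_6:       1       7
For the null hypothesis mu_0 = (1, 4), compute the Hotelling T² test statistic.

Step 1 — sample mean vector:
  mean(U) = (6 + 3 + 1 + 2 + 2 + 1) / 6 = 15/6 = 2.5
  mean(V) = (9 + 2 + 2 + 1 + 7 + 7) / 6 = 28/6 = 4.6667
  x̄ = (2.5, 4.6667),  deviation x̄ - mu_0 = (2.5, 4.6667) - (1, 4) = (1.5, 0.6667).

Step 2 — sample covariance matrix, S[i,j] = (1/(n-1)) · Σ_k (x_{k,i} - mean_i) · (x_{k,j} - mean_j), divisor n-1 = 5:
  S[U,U] = ((3.5)·(3.5) + (0.5)·(0.5) + (-1.5)·(-1.5) + (-0.5)·(-0.5) + (-0.5)·(-0.5) + (-1.5)·(-1.5)) / 5 = 17.5/5 = 3.5
  S[U,V] = ((3.5)·(4.3333) + (0.5)·(-2.6667) + (-1.5)·(-2.6667) + (-0.5)·(-3.6667) + (-0.5)·(2.3333) + (-1.5)·(2.3333)) / 5 = 15/5 = 3
  S[V,V] = ((4.3333)·(4.3333) + (-2.6667)·(-2.6667) + (-2.6667)·(-2.6667) + (-3.6667)·(-3.6667) + (2.3333)·(2.3333) + (2.3333)·(2.3333)) / 5 = 57.3333/5 = 11.4667
  S = [[3.5, 3],
 [3, 11.4667]].

Step 3 — invert S. det(S) = 3.5·11.4667 - (3)² = 31.1333.
  S^{-1} = (1/det) · [[d, -b], [-b, a]] = [[0.3683, -0.0964],
 [-0.0964, 0.1124]].

Step 4 — quadratic form (x̄ - mu_0)^T · S^{-1} · (x̄ - mu_0):
  S^{-1} · (x̄ - mu_0) = (0.4882, -0.0696),
  (x̄ - mu_0)^T · [...] = (1.5)·(0.4882) + (0.6667)·(-0.0696) = 0.6859.

Step 5 — scale by n: T² = 6 · 0.6859 = 4.1156.

T² ≈ 4.1156


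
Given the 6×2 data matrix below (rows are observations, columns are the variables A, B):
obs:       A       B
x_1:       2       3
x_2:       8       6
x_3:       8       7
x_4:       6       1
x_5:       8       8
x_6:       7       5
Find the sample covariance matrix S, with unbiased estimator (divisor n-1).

Step 1 — column means:
  mean(A) = (2 + 8 + 8 + 6 + 8 + 7) / 6 = 39/6 = 6.5
  mean(B) = (3 + 6 + 7 + 1 + 8 + 5) / 6 = 30/6 = 5

Step 2 — sample covariance S[i,j] = (1/(n-1)) · Σ_k (x_{k,i} - mean_i) · (x_{k,j} - mean_j), with n-1 = 5.
  S[A,A] = ((-4.5)·(-4.5) + (1.5)·(1.5) + (1.5)·(1.5) + (-0.5)·(-0.5) + (1.5)·(1.5) + (0.5)·(0.5)) / 5 = 27.5/5 = 5.5
  S[A,B] = ((-4.5)·(-2) + (1.5)·(1) + (1.5)·(2) + (-0.5)·(-4) + (1.5)·(3) + (0.5)·(0)) / 5 = 20/5 = 4
  S[B,B] = ((-2)·(-2) + (1)·(1) + (2)·(2) + (-4)·(-4) + (3)·(3) + (0)·(0)) / 5 = 34/5 = 6.8

S is symmetric (S[j,i] = S[i,j]). Assembling:

S = [[5.5, 4],
 [4, 6.8]]


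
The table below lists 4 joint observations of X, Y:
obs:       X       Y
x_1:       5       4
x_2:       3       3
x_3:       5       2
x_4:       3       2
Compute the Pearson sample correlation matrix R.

Step 1 — column means:
  mean(X) = (5 + 3 + 5 + 3) / 4 = 16/4 = 4
  mean(Y) = (4 + 3 + 2 + 2) / 4 = 11/4 = 2.75

Step 2 — sample variances and covariances s[i,j] = (1/(n-1)) · Σ_k (x_{k,i} - mean_i) · (x_{k,j} - mean_j), with n-1 = 3:
  s[X,X] = ((1)·(1) + (-1)·(-1) + (1)·(1) + (-1)·(-1)) / 3 = 4/3 = 1.3333
  s[X,Y] = ((1)·(1.25) + (-1)·(0.25) + (1)·(-0.75) + (-1)·(-0.75)) / 3 = 1/3 = 0.3333
  s[Y,Y] = ((1.25)·(1.25) + (0.25)·(0.25) + (-0.75)·(-0.75) + (-0.75)·(-0.75)) / 3 = 2.75/3 = 0.9167
  Sample standard deviations s_i = √(s[i,i]):
  s(X) = √(1.3333) = 1.1547
  s(Y) = √(0.9167) = 0.9574

Step 3 — r_{ij} = s_{ij} / (s_i · s_j):
  r[X,X] = 1 (diagonal).
  r[X,Y] = 0.3333 / (1.1547 · 0.9574) = 0.3333 / 1.1055 = 0.3015
  r[Y,Y] = 1 (diagonal).

R is symmetric with unit diagonal. Assembling:

R = [[1, 0.3015],
 [0.3015, 1]]


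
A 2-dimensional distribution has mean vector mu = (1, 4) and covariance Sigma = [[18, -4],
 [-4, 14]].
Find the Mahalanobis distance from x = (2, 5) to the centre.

Step 1 — centre the observation: (x - mu) = (1, 1).

Step 2 — invert Sigma. det(Sigma) = 18·14 - (-4)² = 236.
  Sigma^{-1} = (1/det) · [[d, -b], [-b, a]] = [[0.0593, 0.0169],
 [0.0169, 0.0763]].

Step 3 — form the quadratic (x - mu)^T · Sigma^{-1} · (x - mu):
  Sigma^{-1} · (x - mu) = (0.0763, 0.0932).
  (x - mu)^T · [Sigma^{-1} · (x - mu)] = (1)·(0.0763) + (1)·(0.0932) = 0.1695.

Step 4 — take square root: d = √(0.1695) ≈ 0.4117.

d(x, mu) = √(0.1695) ≈ 0.4117


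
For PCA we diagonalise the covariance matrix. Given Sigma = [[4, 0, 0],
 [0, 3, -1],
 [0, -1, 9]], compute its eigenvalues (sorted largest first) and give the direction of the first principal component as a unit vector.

Step 1 — characteristic polynomial p(λ) = det(λI - Sigma) = λ³ - tr·λ² + c_1·λ - det, where tr = trace, c_1 = sum of the principal 2×2 minors, det = det(Sigma):
  tr = 4 + 3 + 9 = 16,
  c_1 = (4·3 - (0)²) + (4·9 - (0)²) + (3·9 - (-1)²) = 12 + 36 + 26 = 74,
  det = 4·(3·9 - (-1)²) - (0)·((0)·9 - (-1)·(0)) + (0)·((0)·(-1) - 3·(0)) = 4·(26) - (0)·(0) + (0)·(0) = 104.
  So p(λ) = λ³ - 16λ² + 74λ - 104.
Step 2 — look for an integer root (rational root theorem: any rational root is an integer divisor of 104). Testing λ = 4:
  p(4) = 64 - 256 + 296 - 104 = 0  ✓
  Dividing out (λ - 4): p(λ) = (λ - 4)(λ² - 12λ + 26).
Step 3 — remaining eigenvalues from the quadratic λ² - 12λ + 26 = 0:
  Δ = 12² - 4·26 = 144 - 104 = 40,  λ = (12 ± √40)/2 = (12 ± 6.3246)/2 ≈ 9.1623 or 2.8377.
  Sorted: λ_1 = 9.1623,  λ_2 = 4,  λ_3 = 2.8377  (check: sum = 16 = tr ✓).

Step 4 — unit eigenvector for λ_1 ≈ 9.1623: v spans the null space of (Sigma - λ_1 I), whose rows are
  r_1 = (-5.1623, 0, 0),  r_2 = (0, -6.1623, -1),  r_3 = (0, -1, -0.1623).
  v is orthogonal to every row, so take v ∝ r_1 × r_2 = ((0)·(-1) - (0)·(-6.1623), (0)·(0) - (-5.1623)·(-1), (-5.1623)·(-6.1623) - (0)·(0)) ≈ (0, -5.1623, 31.8114).
  Rescale (multiply by -1 so the first nonzero entry is positive): u = (0, 5.1623, -31.8114).
  ||u|| = √((0)² + (5.1623)² + (-31.8114)²) = √(1038.6135) ≈ 32.2275,  v_1 = u/||u|| ≈ (0, 0.1602, -0.9871) (||v_1|| = 1).

λ_1 = 9.1623,  λ_2 = 4,  λ_3 = 2.8377;  v_1 ≈ (0, 0.1602, -0.9871)


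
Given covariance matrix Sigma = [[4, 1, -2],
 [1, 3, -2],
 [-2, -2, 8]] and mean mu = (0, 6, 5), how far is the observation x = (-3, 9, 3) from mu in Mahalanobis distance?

Step 1 — centre the observation: (x - mu) = (-3, 3, -2).

Step 2 — invert Sigma (cofactor / det for 3×3, or solve directly):
  Sigma^{-1} = [[0.2941, -0.0588, 0.0588],
 [-0.0588, 0.4118, 0.0882],
 [0.0588, 0.0882, 0.1618]].

Step 3 — form the quadratic (x - mu)^T · Sigma^{-1} · (x - mu):
  Sigma^{-1} · (x - mu) = (-1.1765, 1.2353, -0.2353).
  (x - mu)^T · [Sigma^{-1} · (x - mu)] = (-3)·(-1.1765) + (3)·(1.2353) + (-2)·(-0.2353) = 7.7059.

Step 4 — take square root: d = √(7.7059) ≈ 2.7759.

d(x, mu) = √(7.7059) ≈ 2.7759


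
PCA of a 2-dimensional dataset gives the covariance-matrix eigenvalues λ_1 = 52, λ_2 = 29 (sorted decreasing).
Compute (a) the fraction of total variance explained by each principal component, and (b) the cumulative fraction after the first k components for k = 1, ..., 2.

Step 1 — total variance = trace(Sigma) = Σ λ_i = 52 + 29 = 81.

Step 2 — fraction explained by component i = λ_i / Σ λ:
  PC1: 52/81 = 0.642
  PC2: 29/81 = 0.358

Step 3 — cumulative fraction after k components = (λ_1 + ... + λ_k) / Σ λ:
  k = 1: 52/81 = 0.642
  k = 2: (52 + 29)/81 = 81/81 = 1

Summary (fraction, with percent):

explained: PC1 0.642 (64.2%), PC2 0.358 (35.8%);  cumulative: 0.642, 1


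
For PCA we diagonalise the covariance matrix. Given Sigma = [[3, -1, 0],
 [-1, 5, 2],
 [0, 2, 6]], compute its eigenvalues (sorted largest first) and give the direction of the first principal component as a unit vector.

Step 1 — characteristic polynomial p(λ) = det(λI - Sigma) = λ³ - tr·λ² + c_1·λ - det, where tr = trace, c_1 = sum of the principal 2×2 minors, det = det(Sigma):
  tr = 3 + 5 + 6 = 14,
  c_1 = (3·5 - (-1)²) + (3·6 - (0)²) + (5·6 - (2)²) = 14 + 18 + 26 = 58,
  det = 3·(5·6 - (2)²) - (-1)·((-1)·6 - (2)·(0)) + (0)·((-1)·(2) - 5·(0)) = 3·(26) - (-1)·(-6) + (0)·(-2) = 72.
  So p(λ) = λ³ - 14λ² + 58λ - 72.
Step 2 — look for an integer root (rational root theorem: any rational root is an integer divisor of 72). Testing λ = 4:
  p(4) = 64 - 224 + 232 - 72 = 0  ✓
  Dividing out (λ - 4): p(λ) = (λ - 4)(λ² - 10λ + 18).
Step 3 — remaining eigenvalues from the quadratic λ² - 10λ + 18 = 0:
  Δ = 10² - 4·18 = 100 - 72 = 28,  λ = (10 ± √28)/2 = (10 ± 5.2915)/2 ≈ 7.6458 or 2.3542.
  Sorted: λ_1 = 7.6458,  λ_2 = 4,  λ_3 = 2.3542  (check: sum = 14 = tr ✓).

Step 4 — unit eigenvector for λ_1 ≈ 7.6458: v spans the null space of (Sigma - λ_1 I), whose rows are
  r_1 = (-4.6458, -1, 0),  r_2 = (-1, -2.6458, 2),  r_3 = (0, 2, -1.6458).
  v is orthogonal to every row, so take v ∝ r_1 × r_2 = ((-1)·(2) - (0)·(-2.6458), (0)·(-1) - (-4.6458)·(2), (-4.6458)·(-2.6458) - (-1)·(-1)) ≈ (-2, 9.2915, 11.2915).
  Rescale (multiply by -1 so the first nonzero entry is positive): u = (2, -9.2915, -11.2915).
  ||u|| = √((2)² + (-9.2915)² + (-11.2915)²) = √(217.8301) ≈ 14.7591,  v_1 = u/||u|| ≈ (0.1355, -0.6295, -0.7651) (||v_1|| = 1).

λ_1 = 7.6458,  λ_2 = 4,  λ_3 = 2.3542;  v_1 ≈ (0.1355, -0.6295, -0.7651)


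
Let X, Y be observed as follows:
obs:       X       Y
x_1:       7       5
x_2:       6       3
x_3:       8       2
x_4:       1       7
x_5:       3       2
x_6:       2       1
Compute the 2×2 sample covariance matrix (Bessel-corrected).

Step 1 — column means:
  mean(X) = (7 + 6 + 8 + 1 + 3 + 2) / 6 = 27/6 = 4.5
  mean(Y) = (5 + 3 + 2 + 7 + 2 + 1) / 6 = 20/6 = 3.3333

Step 2 — sample covariance S[i,j] = (1/(n-1)) · Σ_k (x_{k,i} - mean_i) · (x_{k,j} - mean_j), with n-1 = 5.
  S[X,X] = ((2.5)·(2.5) + (1.5)·(1.5) + (3.5)·(3.5) + (-3.5)·(-3.5) + (-1.5)·(-1.5) + (-2.5)·(-2.5)) / 5 = 41.5/5 = 8.3
  S[X,Y] = ((2.5)·(1.6667) + (1.5)·(-0.3333) + (3.5)·(-1.3333) + (-3.5)·(3.6667) + (-1.5)·(-1.3333) + (-2.5)·(-2.3333)) / 5 = -6/5 = -1.2
  S[Y,Y] = ((1.6667)·(1.6667) + (-0.3333)·(-0.3333) + (-1.3333)·(-1.3333) + (3.6667)·(3.6667) + (-1.3333)·(-1.3333) + (-2.3333)·(-2.3333)) / 5 = 25.3333/5 = 5.0667

S is symmetric (S[j,i] = S[i,j]). Assembling:

S = [[8.3, -1.2],
 [-1.2, 5.0667]]


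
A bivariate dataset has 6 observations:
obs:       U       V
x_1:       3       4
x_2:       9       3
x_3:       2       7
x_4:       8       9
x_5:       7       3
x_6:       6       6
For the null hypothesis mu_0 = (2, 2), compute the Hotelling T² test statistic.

Step 1 — sample mean vector:
  mean(U) = (3 + 9 + 2 + 8 + 7 + 6) / 6 = 35/6 = 5.8333
  mean(V) = (4 + 3 + 7 + 9 + 3 + 6) / 6 = 32/6 = 5.3333
  x̄ = (5.8333, 5.3333),  deviation x̄ - mu_0 = (5.8333, 5.3333) - (2, 2) = (3.8333, 3.3333).

Step 2 — sample covariance matrix, S[i,j] = (1/(n-1)) · Σ_k (x_{k,i} - mean_i) · (x_{k,j} - mean_j), divisor n-1 = 5:
  S[U,U] = ((-2.8333)·(-2.8333) + (3.1667)·(3.1667) + (-3.8333)·(-3.8333) + (2.1667)·(2.1667) + (1.1667)·(1.1667) + (0.1667)·(0.1667)) / 5 = 38.8333/5 = 7.7667
  S[U,V] = ((-2.8333)·(-1.3333) + (3.1667)·(-2.3333) + (-3.8333)·(1.6667) + (2.1667)·(3.6667) + (1.1667)·(-2.3333) + (0.1667)·(0.6667)) / 5 = -4.6667/5 = -0.9333
  S[V,V] = ((-1.3333)·(-1.3333) + (-2.3333)·(-2.3333) + (1.6667)·(1.6667) + (3.6667)·(3.6667) + (-2.3333)·(-2.3333) + (0.6667)·(0.6667)) / 5 = 29.3333/5 = 5.8667
  S = [[7.7667, -0.9333],
 [-0.9333, 5.8667]].

Step 3 — invert S. det(S) = 7.7667·5.8667 - (-0.9333)² = 44.6933.
  S^{-1} = (1/det) · [[d, -b], [-b, a]] = [[0.1313, 0.0209],
 [0.0209, 0.1738]].

Step 4 — quadratic form (x̄ - mu_0)^T · S^{-1} · (x̄ - mu_0):
  S^{-1} · (x̄ - mu_0) = (0.5728, 0.6593),
  (x̄ - mu_0)^T · [...] = (3.8333)·(0.5728) + (3.3333)·(0.6593) = 4.3934.

Step 5 — scale by n: T² = 6 · 4.3934 = 26.3604.

T² ≈ 26.3604


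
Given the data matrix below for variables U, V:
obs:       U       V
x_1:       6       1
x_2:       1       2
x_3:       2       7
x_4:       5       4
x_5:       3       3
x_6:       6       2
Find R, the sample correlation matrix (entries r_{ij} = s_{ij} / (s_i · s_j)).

Step 1 — column means:
  mean(U) = (6 + 1 + 2 + 5 + 3 + 6) / 6 = 23/6 = 3.8333
  mean(V) = (1 + 2 + 7 + 4 + 3 + 2) / 6 = 19/6 = 3.1667

Step 2 — sample variances and covariances s[i,j] = (1/(n-1)) · Σ_k (x_{k,i} - mean_i) · (x_{k,j} - mean_j), with n-1 = 5:
  s[U,U] = ((2.1667)·(2.1667) + (-2.8333)·(-2.8333) + (-1.8333)·(-1.8333) + (1.1667)·(1.1667) + (-0.8333)·(-0.8333) + (2.1667)·(2.1667)) / 5 = 22.8333/5 = 4.5667
  s[U,V] = ((2.1667)·(-2.1667) + (-2.8333)·(-1.1667) + (-1.8333)·(3.8333) + (1.1667)·(0.8333) + (-0.8333)·(-0.1667) + (2.1667)·(-1.1667)) / 5 = -9.8333/5 = -1.9667
  s[V,V] = ((-2.1667)·(-2.1667) + (-1.1667)·(-1.1667) + (3.8333)·(3.8333) + (0.8333)·(0.8333) + (-0.1667)·(-0.1667) + (-1.1667)·(-1.1667)) / 5 = 22.8333/5 = 4.5667
  Sample standard deviations s_i = √(s[i,i]):
  s(U) = √(4.5667) = 2.137
  s(V) = √(4.5667) = 2.137

Step 3 — r_{ij} = s_{ij} / (s_i · s_j):
  r[U,U] = 1 (diagonal).
  r[U,V] = -1.9667 / (2.137 · 2.137) = -1.9667 / 4.5667 = -0.4307
  r[V,V] = 1 (diagonal).

R is symmetric with unit diagonal. Assembling:

R = [[1, -0.4307],
 [-0.4307, 1]]


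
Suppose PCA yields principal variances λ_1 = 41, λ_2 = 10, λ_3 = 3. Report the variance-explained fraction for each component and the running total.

Step 1 — total variance = trace(Sigma) = Σ λ_i = 41 + 10 + 3 = 54.

Step 2 — fraction explained by component i = λ_i / Σ λ:
  PC1: 41/54 = 0.7593
  PC2: 10/54 = 0.1852
  PC3: 3/54 = 0.0556

Step 3 — cumulative fraction after k components = (λ_1 + ... + λ_k) / Σ λ:
  k = 1: 41/54 = 0.7593
  k = 2: (41 + 10)/54 = 51/54 = 0.9444
  k = 3: (41 + 10 + 3)/54 = 54/54 = 1

Summary (fraction, with percent):

explained: PC1 0.7593 (75.93%), PC2 0.1852 (18.52%), PC3 0.0556 (5.56%);  cumulative: 0.7593, 0.9444, 1


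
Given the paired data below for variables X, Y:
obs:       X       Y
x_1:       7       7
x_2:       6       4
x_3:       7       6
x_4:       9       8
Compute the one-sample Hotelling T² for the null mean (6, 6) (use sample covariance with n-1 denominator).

Step 1 — sample mean vector:
  mean(X) = (7 + 6 + 7 + 9) / 4 = 29/4 = 7.25
  mean(Y) = (7 + 4 + 6 + 8) / 4 = 25/4 = 6.25
  x̄ = (7.25, 6.25),  deviation x̄ - mu_0 = (7.25, 6.25) - (6, 6) = (1.25, 0.25).

Step 2 — sample covariance matrix, S[i,j] = (1/(n-1)) · Σ_k (x_{k,i} - mean_i) · (x_{k,j} - mean_j), divisor n-1 = 3:
  S[X,X] = ((-0.25)·(-0.25) + (-1.25)·(-1.25) + (-0.25)·(-0.25) + (1.75)·(1.75)) / 3 = 4.75/3 = 1.5833
  S[X,Y] = ((-0.25)·(0.75) + (-1.25)·(-2.25) + (-0.25)·(-0.25) + (1.75)·(1.75)) / 3 = 5.75/3 = 1.9167
  S[Y,Y] = ((0.75)·(0.75) + (-2.25)·(-2.25) + (-0.25)·(-0.25) + (1.75)·(1.75)) / 3 = 8.75/3 = 2.9167
  S = [[1.5833, 1.9167],
 [1.9167, 2.9167]].

Step 3 — invert S. det(S) = 1.5833·2.9167 - (1.9167)² = 0.9444.
  S^{-1} = (1/det) · [[d, -b], [-b, a]] = [[3.0882, -2.0294],
 [-2.0294, 1.6765]].

Step 4 — quadratic form (x̄ - mu_0)^T · S^{-1} · (x̄ - mu_0):
  S^{-1} · (x̄ - mu_0) = (3.3529, -2.1176),
  (x̄ - mu_0)^T · [...] = (1.25)·(3.3529) + (0.25)·(-2.1176) = 3.6618.

Step 5 — scale by n: T² = 4 · 3.6618 = 14.6471.

T² ≈ 14.6471


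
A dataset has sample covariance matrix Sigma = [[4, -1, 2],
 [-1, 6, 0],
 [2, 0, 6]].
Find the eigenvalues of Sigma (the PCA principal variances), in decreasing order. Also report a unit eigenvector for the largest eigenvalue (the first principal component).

Step 1 — characteristic polynomial p(λ) = det(λI - Sigma) = λ³ - tr·λ² + c_1·λ - det, where tr = trace, c_1 = sum of the principal 2×2 minors, det = det(Sigma):
  tr = 4 + 6 + 6 = 16,
  c_1 = (4·6 - (-1)²) + (4·6 - (2)²) + (6·6 - (0)²) = 23 + 20 + 36 = 79,
  det = 4·(6·6 - (0)²) - (-1)·((-1)·6 - (0)·(2)) + (2)·((-1)·(0) - 6·(2)) = 4·(36) - (-1)·(-6) + (2)·(-12) = 114.
  So p(λ) = λ³ - 16λ² + 79λ - 114.
Step 2 — look for an integer root (rational root theorem: any rational root is an integer divisor of 114). Testing λ = 6:
  p(6) = 216 - 576 + 474 - 114 = 0  ✓
  Dividing out (λ - 6): p(λ) = (λ - 6)(λ² - 10λ + 19).
Step 3 — remaining eigenvalues from the quadratic λ² - 10λ + 19 = 0:
  Δ = 10² - 4·19 = 100 - 76 = 24,  λ = (10 ± √24)/2 = (10 ± 4.899)/2 ≈ 7.4495 or 2.5505.
  Sorted: λ_1 = 7.4495,  λ_2 = 6,  λ_3 = 2.5505  (check: sum = 16 = tr ✓).

Step 4 — unit eigenvector for λ_1 ≈ 7.4495: v spans the null space of (Sigma - λ_1 I), whose rows are
  r_1 = (-3.4495, -1, 2),  r_2 = (-1, -1.4495, 0),  r_3 = (2, 0, -1.4495).
  v is orthogonal to every row, so take v ∝ r_1 × r_2 = ((-1)·(0) - (2)·(-1.4495), (2)·(-1) - (-3.4495)·(0), (-3.4495)·(-1.4495) - (-1)·(-1)) ≈ (2.899, -2, 4).
  Let u = (2.899, -2, 4).
  ||u|| = √((2.899)² + (-2)² + (4)²) = √(28.4041) ≈ 5.3295,  v_1 = u/||u|| ≈ (0.5439, -0.3753, 0.7505) (||v_1|| = 1).

λ_1 = 7.4495,  λ_2 = 6,  λ_3 = 2.5505;  v_1 ≈ (0.5439, -0.3753, 0.7505)


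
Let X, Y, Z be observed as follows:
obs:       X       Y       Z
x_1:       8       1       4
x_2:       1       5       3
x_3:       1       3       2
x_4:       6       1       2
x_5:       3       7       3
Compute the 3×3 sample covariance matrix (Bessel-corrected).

Step 1 — column means:
  mean(X) = (8 + 1 + 1 + 6 + 3) / 5 = 19/5 = 3.8
  mean(Y) = (1 + 5 + 3 + 1 + 7) / 5 = 17/5 = 3.4
  mean(Z) = (4 + 3 + 2 + 2 + 3) / 5 = 14/5 = 2.8

Step 2 — sample covariance S[i,j] = (1/(n-1)) · Σ_k (x_{k,i} - mean_i) · (x_{k,j} - mean_j), with n-1 = 4.
  S[X,X] = ((4.2)·(4.2) + (-2.8)·(-2.8) + (-2.8)·(-2.8) + (2.2)·(2.2) + (-0.8)·(-0.8)) / 4 = 38.8/4 = 9.7
  S[X,Y] = ((4.2)·(-2.4) + (-2.8)·(1.6) + (-2.8)·(-0.4) + (2.2)·(-2.4) + (-0.8)·(3.6)) / 4 = -21.6/4 = -5.4
  S[X,Z] = ((4.2)·(1.2) + (-2.8)·(0.2) + (-2.8)·(-0.8) + (2.2)·(-0.8) + (-0.8)·(0.2)) / 4 = 4.8/4 = 1.2
  S[Y,Y] = ((-2.4)·(-2.4) + (1.6)·(1.6) + (-0.4)·(-0.4) + (-2.4)·(-2.4) + (3.6)·(3.6)) / 4 = 27.2/4 = 6.8
  S[Y,Z] = ((-2.4)·(1.2) + (1.6)·(0.2) + (-0.4)·(-0.8) + (-2.4)·(-0.8) + (3.6)·(0.2)) / 4 = 0.4/4 = 0.1
  S[Z,Z] = ((1.2)·(1.2) + (0.2)·(0.2) + (-0.8)·(-0.8) + (-0.8)·(-0.8) + (0.2)·(0.2)) / 4 = 2.8/4 = 0.7

S is symmetric (S[j,i] = S[i,j]). Assembling:

S = [[9.7, -5.4, 1.2],
 [-5.4, 6.8, 0.1],
 [1.2, 0.1, 0.7]]


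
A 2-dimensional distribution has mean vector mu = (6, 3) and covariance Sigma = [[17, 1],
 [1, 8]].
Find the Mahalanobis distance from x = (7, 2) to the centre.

Step 1 — centre the observation: (x - mu) = (1, -1).

Step 2 — invert Sigma. det(Sigma) = 17·8 - (1)² = 135.
  Sigma^{-1} = (1/det) · [[d, -b], [-b, a]] = [[0.0593, -0.0074],
 [-0.0074, 0.1259]].

Step 3 — form the quadratic (x - mu)^T · Sigma^{-1} · (x - mu):
  Sigma^{-1} · (x - mu) = (0.0667, -0.1333).
  (x - mu)^T · [Sigma^{-1} · (x - mu)] = (1)·(0.0667) + (-1)·(-0.1333) = 0.2.

Step 4 — take square root: d = √(0.2) ≈ 0.4472.

d(x, mu) = √(0.2) ≈ 0.4472


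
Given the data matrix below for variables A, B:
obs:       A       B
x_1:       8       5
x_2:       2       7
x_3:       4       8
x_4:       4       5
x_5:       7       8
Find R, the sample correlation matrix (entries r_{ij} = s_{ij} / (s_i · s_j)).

Step 1 — column means:
  mean(A) = (8 + 2 + 4 + 4 + 7) / 5 = 25/5 = 5
  mean(B) = (5 + 7 + 8 + 5 + 8) / 5 = 33/5 = 6.6

Step 2 — sample variances and covariances s[i,j] = (1/(n-1)) · Σ_k (x_{k,i} - mean_i) · (x_{k,j} - mean_j), with n-1 = 4:
  s[A,A] = ((3)·(3) + (-3)·(-3) + (-1)·(-1) + (-1)·(-1) + (2)·(2)) / 4 = 24/4 = 6
  s[A,B] = ((3)·(-1.6) + (-3)·(0.4) + (-1)·(1.4) + (-1)·(-1.6) + (2)·(1.4)) / 4 = -3/4 = -0.75
  s[B,B] = ((-1.6)·(-1.6) + (0.4)·(0.4) + (1.4)·(1.4) + (-1.6)·(-1.6) + (1.4)·(1.4)) / 4 = 9.2/4 = 2.3
  Sample standard deviations s_i = √(s[i,i]):
  s(A) = √(6) = 2.4495
  s(B) = √(2.3) = 1.5166

Step 3 — r_{ij} = s_{ij} / (s_i · s_j):
  r[A,A] = 1 (diagonal).
  r[A,B] = -0.75 / (2.4495 · 1.5166) = -0.75 / 3.7148 = -0.2019
  r[B,B] = 1 (diagonal).

R is symmetric with unit diagonal. Assembling:

R = [[1, -0.2019],
 [-0.2019, 1]]


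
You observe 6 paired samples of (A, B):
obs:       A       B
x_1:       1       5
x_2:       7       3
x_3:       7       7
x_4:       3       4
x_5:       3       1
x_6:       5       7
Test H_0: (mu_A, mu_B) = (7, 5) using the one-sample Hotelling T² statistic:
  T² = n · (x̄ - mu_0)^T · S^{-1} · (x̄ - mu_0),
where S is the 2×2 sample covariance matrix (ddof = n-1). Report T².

Step 1 — sample mean vector:
  mean(A) = (1 + 7 + 7 + 3 + 3 + 5) / 6 = 26/6 = 4.3333
  mean(B) = (5 + 3 + 7 + 4 + 1 + 7) / 6 = 27/6 = 4.5
  x̄ = (4.3333, 4.5),  deviation x̄ - mu_0 = (4.3333, 4.5) - (7, 5) = (-2.6667, -0.5).

Step 2 — sample covariance matrix, S[i,j] = (1/(n-1)) · Σ_k (x_{k,i} - mean_i) · (x_{k,j} - mean_j), divisor n-1 = 5:
  S[A,A] = ((-3.3333)·(-3.3333) + (2.6667)·(2.6667) + (2.6667)·(2.6667) + (-1.3333)·(-1.3333) + (-1.3333)·(-1.3333) + (0.6667)·(0.6667)) / 5 = 29.3333/5 = 5.8667
  S[A,B] = ((-3.3333)·(0.5) + (2.6667)·(-1.5) + (2.6667)·(2.5) + (-1.3333)·(-0.5) + (-1.3333)·(-3.5) + (0.6667)·(2.5)) / 5 = 8/5 = 1.6
  S[B,B] = ((0.5)·(0.5) + (-1.5)·(-1.5) + (2.5)·(2.5) + (-0.5)·(-0.5) + (-3.5)·(-3.5) + (2.5)·(2.5)) / 5 = 27.5/5 = 5.5
  S = [[5.8667, 1.6],
 [1.6, 5.5]].

Step 3 — invert S. det(S) = 5.8667·5.5 - (1.6)² = 29.7067.
  S^{-1} = (1/det) · [[d, -b], [-b, a]] = [[0.1851, -0.0539],
 [-0.0539, 0.1975]].

Step 4 — quadratic form (x̄ - mu_0)^T · S^{-1} · (x̄ - mu_0):
  S^{-1} · (x̄ - mu_0) = (-0.4668, 0.0449),
  (x̄ - mu_0)^T · [...] = (-2.6667)·(-0.4668) + (-0.5)·(0.0449) = 1.2223.

Step 5 — scale by n: T² = 6 · 1.2223 = 7.3339.

T² ≈ 7.3339


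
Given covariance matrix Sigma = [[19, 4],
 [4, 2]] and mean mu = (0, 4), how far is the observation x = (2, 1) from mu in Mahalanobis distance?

Step 1 — centre the observation: (x - mu) = (2, -3).

Step 2 — invert Sigma. det(Sigma) = 19·2 - (4)² = 22.
  Sigma^{-1} = (1/det) · [[d, -b], [-b, a]] = [[0.0909, -0.1818],
 [-0.1818, 0.8636]].

Step 3 — form the quadratic (x - mu)^T · Sigma^{-1} · (x - mu):
  Sigma^{-1} · (x - mu) = (0.7273, -2.9545).
  (x - mu)^T · [Sigma^{-1} · (x - mu)] = (2)·(0.7273) + (-3)·(-2.9545) = 10.3182.

Step 4 — take square root: d = √(10.3182) ≈ 3.2122.

d(x, mu) = √(10.3182) ≈ 3.2122


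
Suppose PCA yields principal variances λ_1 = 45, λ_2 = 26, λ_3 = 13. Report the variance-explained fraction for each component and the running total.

Step 1 — total variance = trace(Sigma) = Σ λ_i = 45 + 26 + 13 = 84.

Step 2 — fraction explained by component i = λ_i / Σ λ:
  PC1: 45/84 = 0.5357
  PC2: 26/84 = 0.3095
  PC3: 13/84 = 0.1548

Step 3 — cumulative fraction after k components = (λ_1 + ... + λ_k) / Σ λ:
  k = 1: 45/84 = 0.5357
  k = 2: (45 + 26)/84 = 71/84 = 0.8452
  k = 3: (45 + 26 + 13)/84 = 84/84 = 1

Summary (fraction, with percent):

explained: PC1 0.5357 (53.57%), PC2 0.3095 (30.95%), PC3 0.1548 (15.48%);  cumulative: 0.5357, 0.8452, 1


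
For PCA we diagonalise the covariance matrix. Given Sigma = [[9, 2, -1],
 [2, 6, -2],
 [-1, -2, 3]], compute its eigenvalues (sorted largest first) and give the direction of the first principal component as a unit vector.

Step 1 — characteristic polynomial p(λ) = det(λI - Sigma) = λ³ - tr·λ² + c_1·λ - det, where tr = trace, c_1 = sum of the principal 2×2 minors, det = det(Sigma):
  tr = 9 + 6 + 3 = 18,
  c_1 = (9·6 - (2)²) + (9·3 - (-1)²) + (6·3 - (-2)²) = 50 + 26 + 14 = 90,
  det = 9·(6·3 - (-2)²) - (2)·((2)·3 - (-2)·(-1)) + (-1)·((2)·(-2) - 6·(-1)) = 9·(14) - (2)·(4) + (-1)·(2) = 116.
  So p(λ) = λ³ - 18λ² + 90λ - 116.
Step 2 — look for an integer root (rational root theorem: any rational root is an integer divisor of 116). Testing λ = 2:
  p(2) = 8 - 72 + 180 - 116 = 0  ✓
  Dividing out (λ - 2): p(λ) = (λ - 2)(λ² - 16λ + 58).
Step 3 — remaining eigenvalues from the quadratic λ² - 16λ + 58 = 0:
  Δ = 16² - 4·58 = 256 - 232 = 24,  λ = (16 ± √24)/2 = (16 ± 4.899)/2 ≈ 10.4495 or 5.5505.
  Sorted: λ_1 = 10.4495,  λ_2 = 5.5505,  λ_3 = 2  (check: sum = 18 = tr ✓).

Step 4 — unit eigenvector for λ_1 ≈ 10.4495: v spans the null space of (Sigma - λ_1 I), whose rows are
  r_1 = (-1.4495, 2, -1),  r_2 = (2, -4.4495, -2),  r_3 = (-1, -2, -7.4495).
  v is orthogonal to every row, so take v ∝ r_1 × r_2 = ((2)·(-2) - (-1)·(-4.4495), (-1)·(2) - (-1.4495)·(-2), (-1.4495)·(-4.4495) - (2)·(2)) ≈ (-8.4495, -4.899, 2.4495).
  Rescale (multiply by -1 so the first nonzero entry is positive): u = (8.4495, 4.899, -2.4495).
  ||u|| = √((8.4495)² + (4.899)² + (-2.4495)²) = √(101.3939) ≈ 10.0695,  v_1 = u/||u|| ≈ (0.8391, 0.4865, -0.2433) (||v_1|| = 1).

λ_1 = 10.4495,  λ_2 = 5.5505,  λ_3 = 2;  v_1 ≈ (0.8391, 0.4865, -0.2433)


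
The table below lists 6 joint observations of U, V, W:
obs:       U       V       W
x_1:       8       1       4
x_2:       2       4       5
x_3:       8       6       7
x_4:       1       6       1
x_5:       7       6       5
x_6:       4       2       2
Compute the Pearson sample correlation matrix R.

Step 1 — column means:
  mean(U) = (8 + 2 + 8 + 1 + 7 + 4) / 6 = 30/6 = 5
  mean(V) = (1 + 4 + 6 + 6 + 6 + 2) / 6 = 25/6 = 4.1667
  mean(W) = (4 + 5 + 7 + 1 + 5 + 2) / 6 = 24/6 = 4

Step 2 — sample variances and covariances s[i,j] = (1/(n-1)) · Σ_k (x_{k,i} - mean_i) · (x_{k,j} - mean_j), with n-1 = 5:
  s[U,U] = ((3)·(3) + (-3)·(-3) + (3)·(3) + (-4)·(-4) + (2)·(2) + (-1)·(-1)) / 5 = 48/5 = 9.6
  s[U,V] = ((3)·(-3.1667) + (-3)·(-0.1667) + (3)·(1.8333) + (-4)·(1.8333) + (2)·(1.8333) + (-1)·(-2.1667)) / 5 = -5/5 = -1
  s[U,W] = ((3)·(0) + (-3)·(1) + (3)·(3) + (-4)·(-3) + (2)·(1) + (-1)·(-2)) / 5 = 22/5 = 4.4
  s[V,V] = ((-3.1667)·(-3.1667) + (-0.1667)·(-0.1667) + (1.8333)·(1.8333) + (1.8333)·(1.8333) + (1.8333)·(1.8333) + (-2.1667)·(-2.1667)) / 5 = 24.8333/5 = 4.9667
  s[V,W] = ((-3.1667)·(0) + (-0.1667)·(1) + (1.8333)·(3) + (1.8333)·(-3) + (1.8333)·(1) + (-2.1667)·(-2)) / 5 = 6/5 = 1.2
  s[W,W] = ((0)·(0) + (1)·(1) + (3)·(3) + (-3)·(-3) + (1)·(1) + (-2)·(-2)) / 5 = 24/5 = 4.8
  Sample standard deviations s_i = √(s[i,i]):
  s(U) = √(9.6) = 3.0984
  s(V) = √(4.9667) = 2.2286
  s(W) = √(4.8) = 2.1909

Step 3 — r_{ij} = s_{ij} / (s_i · s_j):
  r[U,U] = 1 (diagonal).
  r[U,V] = -1 / (3.0984 · 2.2286) = -1 / 6.9051 = -0.1448
  r[U,W] = 4.4 / (3.0984 · 2.1909) = 4.4 / 6.7882 = 0.6482
  r[V,V] = 1 (diagonal).
  r[V,W] = 1.2 / (2.2286 · 2.1909) = 1.2 / 4.8826 = 0.2458
  r[W,W] = 1 (diagonal).

R is symmetric with unit diagonal. Assembling:

R = [[1, -0.1448, 0.6482],
 [-0.1448, 1, 0.2458],
 [0.6482, 0.2458, 1]]


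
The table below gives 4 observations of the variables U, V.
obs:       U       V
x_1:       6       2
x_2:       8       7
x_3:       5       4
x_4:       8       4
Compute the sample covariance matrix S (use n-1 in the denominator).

Step 1 — column means:
  mean(U) = (6 + 8 + 5 + 8) / 4 = 27/4 = 6.75
  mean(V) = (2 + 7 + 4 + 4) / 4 = 17/4 = 4.25

Step 2 — sample covariance S[i,j] = (1/(n-1)) · Σ_k (x_{k,i} - mean_i) · (x_{k,j} - mean_j), with n-1 = 3.
  S[U,U] = ((-0.75)·(-0.75) + (1.25)·(1.25) + (-1.75)·(-1.75) + (1.25)·(1.25)) / 3 = 6.75/3 = 2.25
  S[U,V] = ((-0.75)·(-2.25) + (1.25)·(2.75) + (-1.75)·(-0.25) + (1.25)·(-0.25)) / 3 = 5.25/3 = 1.75
  S[V,V] = ((-2.25)·(-2.25) + (2.75)·(2.75) + (-0.25)·(-0.25) + (-0.25)·(-0.25)) / 3 = 12.75/3 = 4.25

S is symmetric (S[j,i] = S[i,j]). Assembling:

S = [[2.25, 1.75],
 [1.75, 4.25]]


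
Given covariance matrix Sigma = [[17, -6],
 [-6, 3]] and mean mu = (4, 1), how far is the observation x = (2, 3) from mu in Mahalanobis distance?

Step 1 — centre the observation: (x - mu) = (-2, 2).

Step 2 — invert Sigma. det(Sigma) = 17·3 - (-6)² = 15.
  Sigma^{-1} = (1/det) · [[d, -b], [-b, a]] = [[0.2, 0.4],
 [0.4, 1.1333]].

Step 3 — form the quadratic (x - mu)^T · Sigma^{-1} · (x - mu):
  Sigma^{-1} · (x - mu) = (0.4, 1.4667).
  (x - mu)^T · [Sigma^{-1} · (x - mu)] = (-2)·(0.4) + (2)·(1.4667) = 2.1333.

Step 4 — take square root: d = √(2.1333) ≈ 1.4606.

d(x, mu) = √(2.1333) ≈ 1.4606


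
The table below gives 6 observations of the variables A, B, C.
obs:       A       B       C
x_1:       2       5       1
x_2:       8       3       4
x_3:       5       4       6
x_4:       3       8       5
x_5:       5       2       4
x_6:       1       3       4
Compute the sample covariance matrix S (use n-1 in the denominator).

Step 1 — column means:
  mean(A) = (2 + 8 + 5 + 3 + 5 + 1) / 6 = 24/6 = 4
  mean(B) = (5 + 3 + 4 + 8 + 2 + 3) / 6 = 25/6 = 4.1667
  mean(C) = (1 + 4 + 6 + 5 + 4 + 4) / 6 = 24/6 = 4

Step 2 — sample covariance S[i,j] = (1/(n-1)) · Σ_k (x_{k,i} - mean_i) · (x_{k,j} - mean_j), with n-1 = 5.
  S[A,A] = ((-2)·(-2) + (4)·(4) + (1)·(1) + (-1)·(-1) + (1)·(1) + (-3)·(-3)) / 5 = 32/5 = 6.4
  S[A,B] = ((-2)·(0.8333) + (4)·(-1.1667) + (1)·(-0.1667) + (-1)·(3.8333) + (1)·(-2.1667) + (-3)·(-1.1667)) / 5 = -9/5 = -1.8
  S[A,C] = ((-2)·(-3) + (4)·(0) + (1)·(2) + (-1)·(1) + (1)·(0) + (-3)·(0)) / 5 = 7/5 = 1.4
  S[B,B] = ((0.8333)·(0.8333) + (-1.1667)·(-1.1667) + (-0.1667)·(-0.1667) + (3.8333)·(3.8333) + (-2.1667)·(-2.1667) + (-1.1667)·(-1.1667)) / 5 = 22.8333/5 = 4.5667
  S[B,C] = ((0.8333)·(-3) + (-1.1667)·(0) + (-0.1667)·(2) + (3.8333)·(1) + (-2.1667)·(0) + (-1.1667)·(0)) / 5 = 1/5 = 0.2
  S[C,C] = ((-3)·(-3) + (0)·(0) + (2)·(2) + (1)·(1) + (0)·(0) + (0)·(0)) / 5 = 14/5 = 2.8

S is symmetric (S[j,i] = S[i,j]). Assembling:

S = [[6.4, -1.8, 1.4],
 [-1.8, 4.5667, 0.2],
 [1.4, 0.2, 2.8]]


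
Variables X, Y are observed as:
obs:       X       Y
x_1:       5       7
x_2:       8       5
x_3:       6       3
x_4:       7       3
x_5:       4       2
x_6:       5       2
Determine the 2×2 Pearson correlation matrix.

Step 1 — column means:
  mean(X) = (5 + 8 + 6 + 7 + 4 + 5) / 6 = 35/6 = 5.8333
  mean(Y) = (7 + 5 + 3 + 3 + 2 + 2) / 6 = 22/6 = 3.6667

Step 2 — sample variances and covariances s[i,j] = (1/(n-1)) · Σ_k (x_{k,i} - mean_i) · (x_{k,j} - mean_j), with n-1 = 5:
  s[X,X] = ((-0.8333)·(-0.8333) + (2.1667)·(2.1667) + (0.1667)·(0.1667) + (1.1667)·(1.1667) + (-1.8333)·(-1.8333) + (-0.8333)·(-0.8333)) / 5 = 10.8333/5 = 2.1667
  s[X,Y] = ((-0.8333)·(3.3333) + (2.1667)·(1.3333) + (0.1667)·(-0.6667) + (1.1667)·(-0.6667) + (-1.8333)·(-1.6667) + (-0.8333)·(-1.6667)) / 5 = 3.6667/5 = 0.7333
  s[Y,Y] = ((3.3333)·(3.3333) + (1.3333)·(1.3333) + (-0.6667)·(-0.6667) + (-0.6667)·(-0.6667) + (-1.6667)·(-1.6667) + (-1.6667)·(-1.6667)) / 5 = 19.3333/5 = 3.8667
  Sample standard deviations s_i = √(s[i,i]):
  s(X) = √(2.1667) = 1.472
  s(Y) = √(3.8667) = 1.9664

Step 3 — r_{ij} = s_{ij} / (s_i · s_j):
  r[X,X] = 1 (diagonal).
  r[X,Y] = 0.7333 / (1.472 · 1.9664) = 0.7333 / 2.8944 = 0.2534
  r[Y,Y] = 1 (diagonal).

R is symmetric with unit diagonal. Assembling:

R = [[1, 0.2534],
 [0.2534, 1]]


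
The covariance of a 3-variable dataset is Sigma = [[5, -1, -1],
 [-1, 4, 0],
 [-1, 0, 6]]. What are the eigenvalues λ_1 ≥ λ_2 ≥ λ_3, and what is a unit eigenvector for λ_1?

Step 1 — characteristic polynomial p(λ) = det(λI - Sigma) = λ³ - tr·λ² + c_1·λ - det, where tr = trace, c_1 = sum of the principal 2×2 minors, det = det(Sigma):
  tr = 5 + 4 + 6 = 15,
  c_1 = (5·4 - (-1)²) + (5·6 - (-1)²) + (4·6 - (0)²) = 19 + 29 + 24 = 72,
  det = 5·(4·6 - (0)²) - (-1)·((-1)·6 - (0)·(-1)) + (-1)·((-1)·(0) - 4·(-1)) = 5·(24) - (-1)·(-6) + (-1)·(4) = 110.
  So p(λ) = λ³ - 15λ² + 72λ - 110.
Step 2 — look for an integer root (rational root theorem: any rational root is an integer divisor of 110). Testing λ = 5:
  p(5) = 125 - 375 + 360 - 110 = 0  ✓
  Dividing out (λ - 5): p(λ) = (λ - 5)(λ² - 10λ + 22).
Step 3 — remaining eigenvalues from the quadratic λ² - 10λ + 22 = 0:
  Δ = 10² - 4·22 = 100 - 88 = 12,  λ = (10 ± √12)/2 = (10 ± 3.4641)/2 ≈ 6.7321 or 3.2679.
  Sorted: λ_1 = 6.7321,  λ_2 = 5,  λ_3 = 3.2679  (check: sum = 15 = tr ✓).

Step 4 — unit eigenvector for λ_1 ≈ 6.7321: v spans the null space of (Sigma - λ_1 I), whose rows are
  r_1 = (-1.7321, -1, -1),  r_2 = (-1, -2.7321, 0),  r_3 = (-1, 0, -0.7321).
  v is orthogonal to every row, so take v ∝ r_1 × r_2 = ((-1)·(0) - (-1)·(-2.7321), (-1)·(-1) - (-1.7321)·(0), (-1.7321)·(-2.7321) - (-1)·(-1)) ≈ (-2.7321, 1, 3.7321).
  Rescale (multiply by -1 so the first nonzero entry is positive): u = (2.7321, -1, -3.7321).
  ||u|| = √((2.7321)² + (-1)² + (-3.7321)²) = √(22.3923) ≈ 4.7321,  v_1 = u/||u|| ≈ (0.5774, -0.2113, -0.7887) (||v_1|| = 1).

λ_1 = 6.7321,  λ_2 = 5,  λ_3 = 3.2679;  v_1 ≈ (0.5774, -0.2113, -0.7887)


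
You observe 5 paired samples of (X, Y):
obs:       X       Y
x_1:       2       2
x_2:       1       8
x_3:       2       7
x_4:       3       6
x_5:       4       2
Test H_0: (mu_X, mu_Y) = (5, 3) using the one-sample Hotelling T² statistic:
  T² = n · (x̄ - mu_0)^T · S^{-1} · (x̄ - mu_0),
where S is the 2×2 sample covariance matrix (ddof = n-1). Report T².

Step 1 — sample mean vector:
  mean(X) = (2 + 1 + 2 + 3 + 4) / 5 = 12/5 = 2.4
  mean(Y) = (2 + 8 + 7 + 6 + 2) / 5 = 25/5 = 5
  x̄ = (2.4, 5),  deviation x̄ - mu_0 = (2.4, 5) - (5, 3) = (-2.6, 2).

Step 2 — sample covariance matrix, S[i,j] = (1/(n-1)) · Σ_k (x_{k,i} - mean_i) · (x_{k,j} - mean_j), divisor n-1 = 4:
  S[X,X] = ((-0.4)·(-0.4) + (-1.4)·(-1.4) + (-0.4)·(-0.4) + (0.6)·(0.6) + (1.6)·(1.6)) / 4 = 5.2/4 = 1.3
  S[X,Y] = ((-0.4)·(-3) + (-1.4)·(3) + (-0.4)·(2) + (0.6)·(1) + (1.6)·(-3)) / 4 = -8/4 = -2
  S[Y,Y] = ((-3)·(-3) + (3)·(3) + (2)·(2) + (1)·(1) + (-3)·(-3)) / 4 = 32/4 = 8
  S = [[1.3, -2],
 [-2, 8]].

Step 3 — invert S. det(S) = 1.3·8 - (-2)² = 6.4.
  S^{-1} = (1/det) · [[d, -b], [-b, a]] = [[1.25, 0.3125],
 [0.3125, 0.2031]].

Step 4 — quadratic form (x̄ - mu_0)^T · S^{-1} · (x̄ - mu_0):
  S^{-1} · (x̄ - mu_0) = (-2.625, -0.4062),
  (x̄ - mu_0)^T · [...] = (-2.6)·(-2.625) + (2)·(-0.4062) = 6.0125.

Step 5 — scale by n: T² = 5 · 6.0125 = 30.0625.

T² ≈ 30.0625


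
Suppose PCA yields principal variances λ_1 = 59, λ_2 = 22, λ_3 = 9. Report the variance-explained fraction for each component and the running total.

Step 1 — total variance = trace(Sigma) = Σ λ_i = 59 + 22 + 9 = 90.

Step 2 — fraction explained by component i = λ_i / Σ λ:
  PC1: 59/90 = 0.6556
  PC2: 22/90 = 0.2444
  PC3: 9/90 = 0.1

Step 3 — cumulative fraction after k components = (λ_1 + ... + λ_k) / Σ λ:
  k = 1: 59/90 = 0.6556
  k = 2: (59 + 22)/90 = 81/90 = 0.9
  k = 3: (59 + 22 + 9)/90 = 90/90 = 1

Summary (fraction, with percent):

explained: PC1 0.6556 (65.56%), PC2 0.2444 (24.44%), PC3 0.1 (10%);  cumulative: 0.6556, 0.9, 1


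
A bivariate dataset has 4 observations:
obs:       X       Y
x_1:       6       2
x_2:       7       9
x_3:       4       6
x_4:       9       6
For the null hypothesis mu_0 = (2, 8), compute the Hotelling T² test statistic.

Step 1 — sample mean vector:
  mean(X) = (6 + 7 + 4 + 9) / 4 = 26/4 = 6.5
  mean(Y) = (2 + 9 + 6 + 6) / 4 = 23/4 = 5.75
  x̄ = (6.5, 5.75),  deviation x̄ - mu_0 = (6.5, 5.75) - (2, 8) = (4.5, -2.25).

Step 2 — sample covariance matrix, S[i,j] = (1/(n-1)) · Σ_k (x_{k,i} - mean_i) · (x_{k,j} - mean_j), divisor n-1 = 3:
  S[X,X] = ((-0.5)·(-0.5) + (0.5)·(0.5) + (-2.5)·(-2.5) + (2.5)·(2.5)) / 3 = 13/3 = 4.3333
  S[X,Y] = ((-0.5)·(-3.75) + (0.5)·(3.25) + (-2.5)·(0.25) + (2.5)·(0.25)) / 3 = 3.5/3 = 1.1667
  S[Y,Y] = ((-3.75)·(-3.75) + (3.25)·(3.25) + (0.25)·(0.25) + (0.25)·(0.25)) / 3 = 24.75/3 = 8.25
  S = [[4.3333, 1.1667],
 [1.1667, 8.25]].

Step 3 — invert S. det(S) = 4.3333·8.25 - (1.1667)² = 34.3889.
  S^{-1} = (1/det) · [[d, -b], [-b, a]] = [[0.2399, -0.0339],
 [-0.0339, 0.126]].

Step 4 — quadratic form (x̄ - mu_0)^T · S^{-1} · (x̄ - mu_0):
  S^{-1} · (x̄ - mu_0) = (1.1559, -0.4362),
  (x̄ - mu_0)^T · [...] = (4.5)·(1.1559) + (-2.25)·(-0.4362) = 6.183.

Step 5 — scale by n: T² = 4 · 6.183 = 24.7318.

T² ≈ 24.7318
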